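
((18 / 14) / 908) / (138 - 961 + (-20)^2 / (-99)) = -891 / 520410212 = -0.00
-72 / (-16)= 9 / 2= 4.50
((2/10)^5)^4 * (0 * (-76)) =0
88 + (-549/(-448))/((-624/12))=2049499/23296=87.98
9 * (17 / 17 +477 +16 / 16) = 4311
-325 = -325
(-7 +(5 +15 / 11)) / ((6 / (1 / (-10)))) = 7 / 660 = 0.01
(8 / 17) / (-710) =-4 / 6035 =-0.00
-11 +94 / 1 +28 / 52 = 1086 / 13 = 83.54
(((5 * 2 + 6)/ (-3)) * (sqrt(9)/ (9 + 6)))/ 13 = -0.08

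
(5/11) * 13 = 65/11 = 5.91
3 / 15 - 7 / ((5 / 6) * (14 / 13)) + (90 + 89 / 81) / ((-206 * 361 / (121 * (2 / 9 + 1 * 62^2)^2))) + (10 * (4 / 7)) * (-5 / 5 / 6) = -18703574490362588 / 8538518205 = -2190494.19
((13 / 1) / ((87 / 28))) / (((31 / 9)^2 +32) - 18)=9828 / 60755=0.16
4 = 4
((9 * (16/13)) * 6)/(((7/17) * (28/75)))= 275400/637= 432.34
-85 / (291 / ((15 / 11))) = -425 / 1067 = -0.40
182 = 182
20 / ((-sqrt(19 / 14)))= -20* sqrt(266) / 19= -17.17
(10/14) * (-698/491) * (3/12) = -1745/6874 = -0.25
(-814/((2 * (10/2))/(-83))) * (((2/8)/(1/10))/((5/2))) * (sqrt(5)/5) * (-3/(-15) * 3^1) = 101343 * sqrt(5)/125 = 1812.88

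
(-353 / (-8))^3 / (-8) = -43986977 / 4096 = -10739.01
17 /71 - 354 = -25117 /71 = -353.76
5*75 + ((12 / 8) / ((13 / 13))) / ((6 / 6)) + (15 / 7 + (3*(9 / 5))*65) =10215 / 14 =729.64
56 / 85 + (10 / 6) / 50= 353 / 510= 0.69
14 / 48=7 / 24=0.29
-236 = -236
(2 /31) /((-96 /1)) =-1 /1488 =-0.00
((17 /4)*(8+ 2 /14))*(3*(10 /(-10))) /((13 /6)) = -8721 /182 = -47.92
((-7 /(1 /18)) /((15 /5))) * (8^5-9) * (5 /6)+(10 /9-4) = -1146567.89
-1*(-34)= 34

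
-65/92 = -0.71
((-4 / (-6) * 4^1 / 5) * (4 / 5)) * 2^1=64 / 75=0.85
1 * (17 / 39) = 17 / 39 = 0.44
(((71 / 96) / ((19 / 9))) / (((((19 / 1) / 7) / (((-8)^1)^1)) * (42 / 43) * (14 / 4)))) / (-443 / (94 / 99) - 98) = 143491 / 268210726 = 0.00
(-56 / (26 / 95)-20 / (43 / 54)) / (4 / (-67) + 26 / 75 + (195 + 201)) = -322655250 / 556580089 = -0.58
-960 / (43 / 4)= -3840 / 43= -89.30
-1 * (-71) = 71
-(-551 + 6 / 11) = 6055 / 11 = 550.45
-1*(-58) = 58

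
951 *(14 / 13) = 13314 / 13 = 1024.15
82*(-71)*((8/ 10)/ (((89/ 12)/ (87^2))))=-2115202464/ 445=-4753263.96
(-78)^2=6084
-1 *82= -82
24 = 24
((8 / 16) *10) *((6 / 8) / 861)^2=5 / 1317904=0.00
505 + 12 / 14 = 3541 / 7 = 505.86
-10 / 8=-5 / 4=-1.25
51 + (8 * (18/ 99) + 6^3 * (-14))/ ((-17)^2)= 128881/ 3179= 40.54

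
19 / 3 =6.33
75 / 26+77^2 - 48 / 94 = 7248139 / 1222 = 5931.37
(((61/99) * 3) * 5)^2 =93025/1089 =85.42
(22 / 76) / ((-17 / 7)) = -77 / 646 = -0.12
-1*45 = -45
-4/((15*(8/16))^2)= -16/225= -0.07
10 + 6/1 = 16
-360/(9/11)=-440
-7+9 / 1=2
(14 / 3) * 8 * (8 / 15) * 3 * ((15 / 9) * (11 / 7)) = 1408 / 9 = 156.44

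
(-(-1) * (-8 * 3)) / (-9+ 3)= 4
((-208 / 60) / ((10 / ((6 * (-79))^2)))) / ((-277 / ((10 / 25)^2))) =7788768 / 173125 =44.99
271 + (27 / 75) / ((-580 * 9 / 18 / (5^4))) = 15673 / 58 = 270.22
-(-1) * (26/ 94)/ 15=13/ 705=0.02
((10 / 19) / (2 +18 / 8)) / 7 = 40 / 2261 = 0.02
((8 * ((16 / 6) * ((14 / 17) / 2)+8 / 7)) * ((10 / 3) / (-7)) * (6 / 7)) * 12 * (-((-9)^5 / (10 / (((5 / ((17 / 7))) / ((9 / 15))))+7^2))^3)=-13177032454057536000000 / 101979693721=-129212316425.54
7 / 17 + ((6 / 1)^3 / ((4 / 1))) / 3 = 18.41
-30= -30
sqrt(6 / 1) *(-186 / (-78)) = 31 *sqrt(6) / 13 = 5.84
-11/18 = -0.61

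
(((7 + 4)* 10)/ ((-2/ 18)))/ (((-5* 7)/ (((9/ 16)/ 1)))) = 891/ 56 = 15.91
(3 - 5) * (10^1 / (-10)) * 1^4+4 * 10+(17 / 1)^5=1419899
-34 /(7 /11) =-374 /7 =-53.43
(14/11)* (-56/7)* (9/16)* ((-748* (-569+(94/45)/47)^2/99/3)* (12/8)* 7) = 1092085672594/22275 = 49027415.16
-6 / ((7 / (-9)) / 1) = 54 / 7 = 7.71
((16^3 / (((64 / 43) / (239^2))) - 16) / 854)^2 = 6177722315886144 / 182329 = 33882280470.39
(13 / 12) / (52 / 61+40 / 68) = 13481 / 17928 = 0.75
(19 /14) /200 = 19 /2800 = 0.01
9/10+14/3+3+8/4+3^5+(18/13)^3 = 16887539/65910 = 256.22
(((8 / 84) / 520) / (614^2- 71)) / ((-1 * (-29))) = 1 / 59682304500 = 0.00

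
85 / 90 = 17 / 18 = 0.94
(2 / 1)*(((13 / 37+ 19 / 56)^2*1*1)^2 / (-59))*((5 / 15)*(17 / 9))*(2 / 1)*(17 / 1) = -44884109544147 / 271863575653376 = -0.17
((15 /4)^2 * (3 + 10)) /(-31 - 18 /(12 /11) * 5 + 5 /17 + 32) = -49725 /22088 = -2.25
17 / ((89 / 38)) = 646 / 89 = 7.26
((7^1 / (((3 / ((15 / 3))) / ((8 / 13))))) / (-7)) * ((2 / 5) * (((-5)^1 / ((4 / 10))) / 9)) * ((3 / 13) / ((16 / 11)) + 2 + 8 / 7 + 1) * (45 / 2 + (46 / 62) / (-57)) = 957142975 / 17366076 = 55.12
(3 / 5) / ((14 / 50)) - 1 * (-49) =358 / 7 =51.14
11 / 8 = 1.38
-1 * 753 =-753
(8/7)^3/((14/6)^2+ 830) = 4608/2579017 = 0.00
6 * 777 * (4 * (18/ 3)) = 111888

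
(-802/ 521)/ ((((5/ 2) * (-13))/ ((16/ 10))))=12832/ 169325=0.08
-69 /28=-2.46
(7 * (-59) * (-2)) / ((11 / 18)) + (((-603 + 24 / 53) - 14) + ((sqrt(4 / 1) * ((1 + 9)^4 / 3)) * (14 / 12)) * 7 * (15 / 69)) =1517061299 / 120681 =12570.84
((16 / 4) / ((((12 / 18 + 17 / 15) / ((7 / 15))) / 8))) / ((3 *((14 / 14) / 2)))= 448 / 81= 5.53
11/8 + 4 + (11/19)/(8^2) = 6547/1216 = 5.38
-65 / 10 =-13 / 2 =-6.50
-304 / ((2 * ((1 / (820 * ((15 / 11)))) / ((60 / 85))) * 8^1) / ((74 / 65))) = -17073.27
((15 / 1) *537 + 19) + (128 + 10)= 8212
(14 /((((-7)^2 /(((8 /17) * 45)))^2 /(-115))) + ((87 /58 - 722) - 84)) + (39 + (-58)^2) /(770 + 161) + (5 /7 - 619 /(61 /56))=-383519296193 /229776386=-1669.10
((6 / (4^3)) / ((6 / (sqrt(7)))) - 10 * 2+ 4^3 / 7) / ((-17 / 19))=1444 / 119 - 19 * sqrt(7) / 1088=12.09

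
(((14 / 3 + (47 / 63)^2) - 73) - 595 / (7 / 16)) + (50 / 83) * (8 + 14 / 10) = -468482788 / 329427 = -1422.11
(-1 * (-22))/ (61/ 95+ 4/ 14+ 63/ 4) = 5320/ 4033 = 1.32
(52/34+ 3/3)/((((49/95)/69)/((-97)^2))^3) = 10088275857988377385094625/2000033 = 5044054702091604181.08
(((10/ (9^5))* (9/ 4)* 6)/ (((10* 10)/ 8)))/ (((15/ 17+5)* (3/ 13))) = 0.00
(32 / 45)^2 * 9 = 1024 / 225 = 4.55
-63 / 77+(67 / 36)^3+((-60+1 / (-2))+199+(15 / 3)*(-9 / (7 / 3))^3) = -25136818225 / 176033088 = -142.80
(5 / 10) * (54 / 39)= 9 / 13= 0.69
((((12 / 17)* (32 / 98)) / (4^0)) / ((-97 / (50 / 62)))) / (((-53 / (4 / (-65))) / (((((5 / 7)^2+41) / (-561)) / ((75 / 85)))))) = 173568 / 930221593301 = 0.00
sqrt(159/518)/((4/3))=3* sqrt(82362)/2072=0.42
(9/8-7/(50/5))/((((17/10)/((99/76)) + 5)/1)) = 1683/24968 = 0.07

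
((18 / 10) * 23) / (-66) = -0.63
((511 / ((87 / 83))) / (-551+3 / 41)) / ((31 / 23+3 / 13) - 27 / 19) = -9878878373 / 1758814620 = -5.62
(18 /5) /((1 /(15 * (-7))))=-378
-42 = -42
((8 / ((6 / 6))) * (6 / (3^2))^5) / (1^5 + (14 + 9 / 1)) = 32 / 729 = 0.04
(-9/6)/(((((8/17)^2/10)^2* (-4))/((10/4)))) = 1911.64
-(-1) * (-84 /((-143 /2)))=168 /143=1.17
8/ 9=0.89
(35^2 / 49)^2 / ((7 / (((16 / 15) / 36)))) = 500 / 189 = 2.65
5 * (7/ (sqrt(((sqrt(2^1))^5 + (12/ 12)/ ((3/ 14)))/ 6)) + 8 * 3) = 105/ sqrt(7 + 6 * sqrt(2)) + 120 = 146.68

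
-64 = -64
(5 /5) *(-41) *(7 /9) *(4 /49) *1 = -164 /63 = -2.60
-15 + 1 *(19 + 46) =50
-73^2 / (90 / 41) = -218489 / 90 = -2427.66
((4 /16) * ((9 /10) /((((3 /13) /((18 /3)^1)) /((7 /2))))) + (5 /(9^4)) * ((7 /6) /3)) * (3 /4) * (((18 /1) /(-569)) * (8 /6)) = -48361831 /74664180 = -0.65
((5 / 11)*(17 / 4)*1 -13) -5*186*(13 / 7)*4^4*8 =-1089457489 / 308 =-3537199.64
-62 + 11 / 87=-61.87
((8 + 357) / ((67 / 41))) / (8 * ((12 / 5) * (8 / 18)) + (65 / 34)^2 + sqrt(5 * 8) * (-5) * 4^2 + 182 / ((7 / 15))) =-719937656640000 * sqrt(10) / 1898583866394317 - 1809690088293300 / 1898583866394317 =-2.15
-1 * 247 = -247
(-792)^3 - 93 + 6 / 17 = -8445484071 / 17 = -496793180.65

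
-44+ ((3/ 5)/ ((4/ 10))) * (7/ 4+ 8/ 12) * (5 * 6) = 259/ 4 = 64.75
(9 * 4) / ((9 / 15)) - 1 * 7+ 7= 60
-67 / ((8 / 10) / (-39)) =3266.25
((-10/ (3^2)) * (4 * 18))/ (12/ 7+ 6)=-280/ 27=-10.37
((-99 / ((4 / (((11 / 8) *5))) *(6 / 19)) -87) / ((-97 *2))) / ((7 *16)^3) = 40053 / 17443586048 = 0.00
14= 14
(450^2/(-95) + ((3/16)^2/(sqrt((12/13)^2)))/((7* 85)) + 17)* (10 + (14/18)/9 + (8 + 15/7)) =-28077460966393/656377344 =-42776.40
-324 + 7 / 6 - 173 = -2975 / 6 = -495.83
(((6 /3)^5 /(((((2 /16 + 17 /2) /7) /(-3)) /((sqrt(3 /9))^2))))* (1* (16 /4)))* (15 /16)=-2240 /23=-97.39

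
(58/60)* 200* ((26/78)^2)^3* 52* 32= 965120/2187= 441.30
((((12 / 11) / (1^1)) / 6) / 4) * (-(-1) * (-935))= -85 / 2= -42.50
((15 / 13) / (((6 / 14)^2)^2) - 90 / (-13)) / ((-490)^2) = 2887 / 16855020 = 0.00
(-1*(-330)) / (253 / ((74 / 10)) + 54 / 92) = 561660 / 59189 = 9.49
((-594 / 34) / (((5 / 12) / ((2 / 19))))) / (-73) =7128 / 117895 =0.06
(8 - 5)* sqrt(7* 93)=3* sqrt(651)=76.54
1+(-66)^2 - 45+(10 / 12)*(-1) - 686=21751 / 6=3625.17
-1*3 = -3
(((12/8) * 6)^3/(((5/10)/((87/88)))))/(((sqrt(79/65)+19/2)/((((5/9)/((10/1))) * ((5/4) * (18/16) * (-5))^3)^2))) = 125465357471923828125/2187332354572288-101591382568359375 * sqrt(5135)/1093666177286144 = 50703.54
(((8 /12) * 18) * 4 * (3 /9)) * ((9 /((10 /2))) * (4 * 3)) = 1728 /5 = 345.60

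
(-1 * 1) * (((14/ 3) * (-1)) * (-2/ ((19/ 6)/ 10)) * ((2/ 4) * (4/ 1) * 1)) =-1120/ 19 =-58.95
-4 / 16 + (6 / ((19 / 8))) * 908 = 174317 / 76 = 2293.64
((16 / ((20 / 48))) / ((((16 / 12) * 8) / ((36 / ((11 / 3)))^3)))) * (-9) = -204073344 / 6655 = -30664.66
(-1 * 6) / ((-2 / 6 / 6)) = 108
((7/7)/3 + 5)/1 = 5.33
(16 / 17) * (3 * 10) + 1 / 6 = 2897 / 102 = 28.40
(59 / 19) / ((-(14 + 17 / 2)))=-0.14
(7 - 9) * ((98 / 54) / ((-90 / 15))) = 0.60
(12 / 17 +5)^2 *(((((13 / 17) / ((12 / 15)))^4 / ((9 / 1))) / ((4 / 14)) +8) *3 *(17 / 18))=30145236531271 / 39256206336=767.91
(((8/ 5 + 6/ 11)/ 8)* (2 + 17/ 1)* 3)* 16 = 13452/ 55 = 244.58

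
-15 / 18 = -5 / 6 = -0.83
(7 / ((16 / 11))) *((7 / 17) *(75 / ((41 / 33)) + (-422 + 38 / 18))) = -712.44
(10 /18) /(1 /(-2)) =-10 /9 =-1.11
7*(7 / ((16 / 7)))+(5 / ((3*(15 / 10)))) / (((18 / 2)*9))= 21.45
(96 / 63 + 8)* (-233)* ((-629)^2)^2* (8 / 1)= -58355055368436800 / 21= -2778812160401752.38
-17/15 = -1.13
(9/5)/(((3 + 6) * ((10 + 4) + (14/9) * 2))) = 9/770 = 0.01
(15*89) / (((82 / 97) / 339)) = 43898805 / 82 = 535351.28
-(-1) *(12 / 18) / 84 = 1 / 126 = 0.01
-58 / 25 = -2.32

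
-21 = -21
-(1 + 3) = -4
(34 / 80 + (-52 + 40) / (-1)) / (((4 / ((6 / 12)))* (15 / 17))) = 8449 / 4800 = 1.76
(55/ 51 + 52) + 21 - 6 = 3472/ 51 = 68.08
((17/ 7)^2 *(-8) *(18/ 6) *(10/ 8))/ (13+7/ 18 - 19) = 156060/ 4949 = 31.53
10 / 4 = 5 / 2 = 2.50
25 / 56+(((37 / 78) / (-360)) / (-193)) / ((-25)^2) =10584844009 / 23710050000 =0.45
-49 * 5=-245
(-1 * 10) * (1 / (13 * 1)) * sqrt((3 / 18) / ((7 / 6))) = -0.29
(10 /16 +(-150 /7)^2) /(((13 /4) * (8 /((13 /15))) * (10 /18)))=108147 /3920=27.59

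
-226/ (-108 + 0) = 2.09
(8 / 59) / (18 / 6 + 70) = 8 / 4307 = 0.00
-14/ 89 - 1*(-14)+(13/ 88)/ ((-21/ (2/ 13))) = 1138279/ 82236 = 13.84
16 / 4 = 4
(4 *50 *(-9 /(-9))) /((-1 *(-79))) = 200 /79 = 2.53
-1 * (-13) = 13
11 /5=2.20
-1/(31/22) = -0.71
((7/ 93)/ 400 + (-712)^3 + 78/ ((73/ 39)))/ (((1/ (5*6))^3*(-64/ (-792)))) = -4366700834514975495/ 36208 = -120600442844536.44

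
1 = 1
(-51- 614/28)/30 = -1021/420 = -2.43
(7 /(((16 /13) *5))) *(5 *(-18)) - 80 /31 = -26029 /248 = -104.96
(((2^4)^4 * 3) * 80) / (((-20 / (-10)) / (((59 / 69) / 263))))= 154664960 / 6049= 25568.68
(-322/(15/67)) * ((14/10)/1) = -151018/75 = -2013.57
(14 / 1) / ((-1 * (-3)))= 14 / 3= 4.67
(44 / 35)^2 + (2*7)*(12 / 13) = 230968 / 15925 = 14.50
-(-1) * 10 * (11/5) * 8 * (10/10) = 176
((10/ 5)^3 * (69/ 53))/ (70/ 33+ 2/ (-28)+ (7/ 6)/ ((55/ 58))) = 1275120/ 401581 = 3.18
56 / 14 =4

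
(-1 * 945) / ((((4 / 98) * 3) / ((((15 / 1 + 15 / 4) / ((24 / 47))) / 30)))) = -1209075 / 128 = -9445.90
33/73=0.45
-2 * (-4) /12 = 2 /3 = 0.67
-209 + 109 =-100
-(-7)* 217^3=71528191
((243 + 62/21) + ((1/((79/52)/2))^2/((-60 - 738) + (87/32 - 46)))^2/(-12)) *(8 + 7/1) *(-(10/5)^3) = -5832047570996360880520/197600837636366647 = -29514.29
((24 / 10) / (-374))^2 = 36 / 874225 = 0.00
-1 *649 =-649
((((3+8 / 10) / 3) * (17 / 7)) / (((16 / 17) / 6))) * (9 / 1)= 49419 / 280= 176.50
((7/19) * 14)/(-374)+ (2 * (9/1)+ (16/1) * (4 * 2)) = 518689/3553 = 145.99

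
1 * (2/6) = 1/3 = 0.33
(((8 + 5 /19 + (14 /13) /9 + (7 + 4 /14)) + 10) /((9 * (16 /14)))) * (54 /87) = 1.55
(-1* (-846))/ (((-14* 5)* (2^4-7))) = -47/ 35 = -1.34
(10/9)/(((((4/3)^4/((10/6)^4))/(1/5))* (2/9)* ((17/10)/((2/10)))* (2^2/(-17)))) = -625/512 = -1.22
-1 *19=-19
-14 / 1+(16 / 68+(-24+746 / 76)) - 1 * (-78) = 32333 / 646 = 50.05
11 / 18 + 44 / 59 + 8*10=86401 / 1062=81.36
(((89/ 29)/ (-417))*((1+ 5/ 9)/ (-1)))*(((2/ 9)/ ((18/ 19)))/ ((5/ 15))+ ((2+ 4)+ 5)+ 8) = 662872/ 2938599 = 0.23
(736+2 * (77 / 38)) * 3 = 2220.16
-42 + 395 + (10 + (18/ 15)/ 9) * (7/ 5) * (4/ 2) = 28603/ 75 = 381.37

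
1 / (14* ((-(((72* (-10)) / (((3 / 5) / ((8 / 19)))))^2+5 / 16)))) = -2888 / 10321932635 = -0.00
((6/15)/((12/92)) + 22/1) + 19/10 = 809/30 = 26.97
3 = 3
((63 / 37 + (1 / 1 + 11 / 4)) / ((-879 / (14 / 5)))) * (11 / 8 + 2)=-50841 / 867280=-0.06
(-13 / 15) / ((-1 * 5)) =13 / 75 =0.17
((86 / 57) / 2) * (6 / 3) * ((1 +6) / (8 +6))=43 / 57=0.75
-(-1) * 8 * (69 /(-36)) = -46 /3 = -15.33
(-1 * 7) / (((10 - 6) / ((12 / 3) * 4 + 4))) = -35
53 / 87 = 0.61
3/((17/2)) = 6/17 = 0.35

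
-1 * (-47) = 47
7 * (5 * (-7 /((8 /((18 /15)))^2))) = -441 /80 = -5.51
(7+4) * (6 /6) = 11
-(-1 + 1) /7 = 0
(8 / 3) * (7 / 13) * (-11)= -616 / 39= -15.79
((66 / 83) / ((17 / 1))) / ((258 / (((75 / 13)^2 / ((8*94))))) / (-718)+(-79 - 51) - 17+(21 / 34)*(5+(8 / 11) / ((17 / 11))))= -1510492500 / 4900051974491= -0.00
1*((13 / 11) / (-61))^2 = 169 / 450241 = 0.00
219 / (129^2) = 73 / 5547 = 0.01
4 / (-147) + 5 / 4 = 719 / 588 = 1.22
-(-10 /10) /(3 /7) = 7 /3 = 2.33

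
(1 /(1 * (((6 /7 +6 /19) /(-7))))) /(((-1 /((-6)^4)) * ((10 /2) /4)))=402192 /65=6187.57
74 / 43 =1.72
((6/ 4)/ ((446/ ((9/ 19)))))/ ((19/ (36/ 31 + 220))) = 46278/ 2495593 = 0.02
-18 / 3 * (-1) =6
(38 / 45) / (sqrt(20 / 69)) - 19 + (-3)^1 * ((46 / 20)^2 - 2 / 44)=-33.17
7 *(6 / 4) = 21 / 2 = 10.50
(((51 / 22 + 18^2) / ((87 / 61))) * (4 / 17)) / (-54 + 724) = 0.08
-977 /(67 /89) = -86953 /67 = -1297.81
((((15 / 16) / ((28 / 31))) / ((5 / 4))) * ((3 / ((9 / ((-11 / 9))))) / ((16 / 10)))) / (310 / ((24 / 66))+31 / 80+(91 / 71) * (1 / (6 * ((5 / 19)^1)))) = -121055 / 488780376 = -0.00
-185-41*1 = -226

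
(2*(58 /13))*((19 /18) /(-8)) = -551 /468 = -1.18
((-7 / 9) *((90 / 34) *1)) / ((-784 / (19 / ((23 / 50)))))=2375 / 21896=0.11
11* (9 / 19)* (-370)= -36630 / 19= -1927.89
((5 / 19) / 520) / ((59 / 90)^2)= 2025 / 1719614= 0.00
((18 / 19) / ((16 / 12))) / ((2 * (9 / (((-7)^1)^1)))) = -21 / 76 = -0.28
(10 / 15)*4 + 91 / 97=1049 / 291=3.60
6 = 6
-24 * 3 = -72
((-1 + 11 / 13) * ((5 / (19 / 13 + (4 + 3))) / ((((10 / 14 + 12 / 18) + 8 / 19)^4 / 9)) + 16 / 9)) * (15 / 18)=-603798874898225 / 2063694272373162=-0.29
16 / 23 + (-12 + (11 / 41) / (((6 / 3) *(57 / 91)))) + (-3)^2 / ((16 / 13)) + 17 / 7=-8121811 / 6020112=-1.35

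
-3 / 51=-0.06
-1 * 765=-765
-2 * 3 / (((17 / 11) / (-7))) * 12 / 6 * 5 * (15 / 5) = 13860 / 17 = 815.29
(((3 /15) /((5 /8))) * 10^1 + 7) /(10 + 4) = 51 /70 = 0.73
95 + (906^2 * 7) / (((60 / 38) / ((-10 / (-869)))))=36472951 / 869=41971.17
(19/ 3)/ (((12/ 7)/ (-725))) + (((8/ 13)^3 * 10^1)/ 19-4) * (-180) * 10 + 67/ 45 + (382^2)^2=53332070882391163/ 2504580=21293818078.24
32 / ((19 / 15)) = 480 / 19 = 25.26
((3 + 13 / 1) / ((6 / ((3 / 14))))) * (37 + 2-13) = 104 / 7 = 14.86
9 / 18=0.50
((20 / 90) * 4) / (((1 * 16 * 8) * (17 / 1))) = 1 / 2448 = 0.00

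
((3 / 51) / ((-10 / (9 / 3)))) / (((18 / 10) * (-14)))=1 / 1428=0.00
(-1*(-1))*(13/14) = 13/14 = 0.93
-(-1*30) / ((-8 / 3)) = -45 / 4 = -11.25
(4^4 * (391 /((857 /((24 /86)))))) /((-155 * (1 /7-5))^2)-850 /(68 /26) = -4891531778839 /15050869675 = -325.00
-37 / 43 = -0.86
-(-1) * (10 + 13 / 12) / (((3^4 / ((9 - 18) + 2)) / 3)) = -931 / 324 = -2.87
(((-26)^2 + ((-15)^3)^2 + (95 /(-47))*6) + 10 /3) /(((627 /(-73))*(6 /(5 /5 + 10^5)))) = -56101312525697 /2538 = -22104536062.13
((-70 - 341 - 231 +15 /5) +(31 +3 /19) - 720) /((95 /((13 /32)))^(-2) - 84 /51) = 208613555200 /258761927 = 806.20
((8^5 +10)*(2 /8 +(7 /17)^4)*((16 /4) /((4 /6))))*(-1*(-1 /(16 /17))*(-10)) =-22893384375 /39304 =-582469.58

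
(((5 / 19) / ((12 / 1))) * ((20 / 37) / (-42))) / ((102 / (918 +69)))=-1175 / 430236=-0.00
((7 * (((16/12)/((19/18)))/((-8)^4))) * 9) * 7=1323/9728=0.14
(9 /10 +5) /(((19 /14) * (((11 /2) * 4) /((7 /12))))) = 2891 /25080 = 0.12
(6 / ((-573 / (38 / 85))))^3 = -0.00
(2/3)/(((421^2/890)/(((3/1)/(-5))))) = -0.00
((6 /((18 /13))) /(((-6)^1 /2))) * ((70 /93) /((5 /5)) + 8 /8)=-2119 /837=-2.53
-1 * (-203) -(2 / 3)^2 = 202.56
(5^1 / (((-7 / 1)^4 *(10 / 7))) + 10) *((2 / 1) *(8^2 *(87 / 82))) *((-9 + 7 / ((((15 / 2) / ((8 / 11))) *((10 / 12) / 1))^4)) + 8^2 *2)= 1857124548612841824 / 11489753515625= 161633.11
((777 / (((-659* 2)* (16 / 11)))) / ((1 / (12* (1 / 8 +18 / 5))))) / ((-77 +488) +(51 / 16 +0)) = -1273503 / 29114620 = -0.04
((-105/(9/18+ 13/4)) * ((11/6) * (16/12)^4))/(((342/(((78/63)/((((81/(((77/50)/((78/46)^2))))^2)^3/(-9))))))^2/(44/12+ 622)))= -61534076095121900195664327706105590550847166108855366294481/81720576419494445329948126849203920075076801604600569959510330490589141845703125000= -0.00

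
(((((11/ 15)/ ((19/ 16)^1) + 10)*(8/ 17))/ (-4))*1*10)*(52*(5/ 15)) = -37024/ 171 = -216.51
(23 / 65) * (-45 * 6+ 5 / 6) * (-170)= 631465 / 39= 16191.41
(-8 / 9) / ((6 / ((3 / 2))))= -2 / 9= -0.22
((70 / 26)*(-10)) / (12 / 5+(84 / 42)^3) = -875 / 338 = -2.59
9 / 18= 1 / 2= 0.50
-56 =-56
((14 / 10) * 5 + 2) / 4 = 9 / 4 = 2.25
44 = 44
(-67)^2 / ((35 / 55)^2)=543169 / 49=11085.08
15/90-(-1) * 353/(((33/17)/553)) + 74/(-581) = 3856160093/38346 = 100562.25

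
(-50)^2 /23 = 2500 /23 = 108.70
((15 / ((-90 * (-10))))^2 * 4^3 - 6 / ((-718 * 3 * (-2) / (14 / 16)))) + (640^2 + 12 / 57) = 10057979336219 / 24555600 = 409600.23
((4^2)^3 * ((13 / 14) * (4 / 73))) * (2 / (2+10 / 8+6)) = 45.06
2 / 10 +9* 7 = 316 / 5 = 63.20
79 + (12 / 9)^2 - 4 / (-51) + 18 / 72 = 49637 / 612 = 81.11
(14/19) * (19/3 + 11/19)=5516/1083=5.09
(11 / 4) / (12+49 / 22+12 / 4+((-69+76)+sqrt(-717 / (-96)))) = 257972 / 2243793 - 1331 * sqrt(478) / 2243793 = 0.10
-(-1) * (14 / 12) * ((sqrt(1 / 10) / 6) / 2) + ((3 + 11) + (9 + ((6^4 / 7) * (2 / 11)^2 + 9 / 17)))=7 * sqrt(10) / 720 + 426928 / 14399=29.68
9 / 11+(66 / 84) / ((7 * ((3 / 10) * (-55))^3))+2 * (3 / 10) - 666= -531941276 / 800415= -664.58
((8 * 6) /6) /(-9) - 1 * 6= -62 /9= -6.89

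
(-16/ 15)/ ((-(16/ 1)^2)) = 1/ 240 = 0.00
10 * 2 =20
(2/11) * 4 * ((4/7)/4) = 8/77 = 0.10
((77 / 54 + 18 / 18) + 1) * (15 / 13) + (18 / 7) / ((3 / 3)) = 10687 / 1638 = 6.52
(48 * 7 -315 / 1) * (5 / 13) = 105 / 13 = 8.08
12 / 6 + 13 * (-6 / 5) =-68 / 5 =-13.60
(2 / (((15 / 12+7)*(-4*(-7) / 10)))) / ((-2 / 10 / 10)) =-1000 / 231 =-4.33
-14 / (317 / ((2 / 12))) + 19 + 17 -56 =-19027 / 951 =-20.01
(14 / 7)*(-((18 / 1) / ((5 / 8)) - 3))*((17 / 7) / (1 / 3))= -13158 / 35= -375.94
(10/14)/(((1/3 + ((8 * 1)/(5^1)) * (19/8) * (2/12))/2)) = 300/203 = 1.48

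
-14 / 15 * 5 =-14 / 3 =-4.67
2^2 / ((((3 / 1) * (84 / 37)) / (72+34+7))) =4181 / 63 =66.37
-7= -7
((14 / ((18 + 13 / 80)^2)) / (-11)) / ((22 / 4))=-179200 / 255456289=-0.00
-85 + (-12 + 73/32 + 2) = -2967/32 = -92.72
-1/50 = -0.02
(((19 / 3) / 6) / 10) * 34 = 323 / 90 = 3.59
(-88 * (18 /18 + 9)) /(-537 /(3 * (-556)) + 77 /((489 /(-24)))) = 79752640 /313319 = 254.54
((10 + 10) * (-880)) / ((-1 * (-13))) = -17600 / 13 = -1353.85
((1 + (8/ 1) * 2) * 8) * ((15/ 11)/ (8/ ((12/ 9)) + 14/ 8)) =8160/ 341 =23.93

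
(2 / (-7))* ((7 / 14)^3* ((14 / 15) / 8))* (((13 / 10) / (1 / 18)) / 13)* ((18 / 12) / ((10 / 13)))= -117 / 8000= -0.01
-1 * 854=-854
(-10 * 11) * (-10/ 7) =1100/ 7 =157.14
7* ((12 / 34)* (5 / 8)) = 105 / 68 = 1.54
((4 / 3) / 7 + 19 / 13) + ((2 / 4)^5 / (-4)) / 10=577007 / 349440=1.65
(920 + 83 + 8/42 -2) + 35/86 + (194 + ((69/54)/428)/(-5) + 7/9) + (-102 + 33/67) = 94503197091/86314760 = 1094.87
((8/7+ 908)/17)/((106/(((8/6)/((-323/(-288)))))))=0.60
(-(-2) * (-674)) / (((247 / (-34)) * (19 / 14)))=641648 / 4693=136.72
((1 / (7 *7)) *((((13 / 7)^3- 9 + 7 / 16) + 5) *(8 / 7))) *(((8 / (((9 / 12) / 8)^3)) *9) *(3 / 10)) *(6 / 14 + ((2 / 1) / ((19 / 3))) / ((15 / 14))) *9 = 4426087071744 / 391182925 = 11314.62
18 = 18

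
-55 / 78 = -0.71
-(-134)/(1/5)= 670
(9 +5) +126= 140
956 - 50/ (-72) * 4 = 8629/ 9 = 958.78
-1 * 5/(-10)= 1/2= 0.50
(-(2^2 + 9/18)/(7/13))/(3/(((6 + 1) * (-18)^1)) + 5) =-351/209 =-1.68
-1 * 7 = -7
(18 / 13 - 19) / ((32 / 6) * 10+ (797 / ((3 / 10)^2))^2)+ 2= 165154433771 / 82577226160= 2.00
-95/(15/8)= -152/3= -50.67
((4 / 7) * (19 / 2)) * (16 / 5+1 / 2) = 20.09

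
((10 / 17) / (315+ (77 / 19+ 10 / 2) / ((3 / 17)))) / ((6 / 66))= 6270 / 354943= 0.02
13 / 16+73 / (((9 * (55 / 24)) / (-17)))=-156703 / 2640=-59.36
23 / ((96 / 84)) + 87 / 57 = 3291 / 152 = 21.65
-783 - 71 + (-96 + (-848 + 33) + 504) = -1261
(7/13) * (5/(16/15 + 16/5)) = 525/832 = 0.63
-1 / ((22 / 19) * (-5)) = 19 / 110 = 0.17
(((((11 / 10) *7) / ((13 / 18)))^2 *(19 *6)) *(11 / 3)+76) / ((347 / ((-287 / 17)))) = -57705707234 / 24923275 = -2315.33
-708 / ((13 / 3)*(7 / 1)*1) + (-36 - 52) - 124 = -21416 / 91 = -235.34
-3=-3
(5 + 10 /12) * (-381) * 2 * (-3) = 13335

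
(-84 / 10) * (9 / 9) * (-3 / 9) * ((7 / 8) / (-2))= -49 / 40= -1.22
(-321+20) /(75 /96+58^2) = -9632 /107673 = -0.09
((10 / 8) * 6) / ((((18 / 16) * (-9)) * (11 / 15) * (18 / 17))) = -850 / 891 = -0.95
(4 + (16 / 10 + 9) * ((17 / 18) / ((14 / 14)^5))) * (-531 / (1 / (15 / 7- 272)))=140539711 / 70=2007710.16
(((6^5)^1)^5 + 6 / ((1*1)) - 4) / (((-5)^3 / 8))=-227442304239437611024 / 125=-1819538433915500888.19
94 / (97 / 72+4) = 6768 / 385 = 17.58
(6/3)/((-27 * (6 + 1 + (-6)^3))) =2/5643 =0.00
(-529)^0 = 1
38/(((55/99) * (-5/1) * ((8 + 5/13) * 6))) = -741/2725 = -0.27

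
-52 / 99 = -0.53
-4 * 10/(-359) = 40/359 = 0.11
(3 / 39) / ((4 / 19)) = 19 / 52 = 0.37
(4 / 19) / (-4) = -1 / 19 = -0.05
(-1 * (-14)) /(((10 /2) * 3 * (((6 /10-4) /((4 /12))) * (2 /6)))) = -14 /51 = -0.27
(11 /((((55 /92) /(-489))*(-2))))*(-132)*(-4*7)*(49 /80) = 254609586 /25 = 10184383.44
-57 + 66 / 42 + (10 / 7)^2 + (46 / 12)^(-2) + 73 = 510133 / 25921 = 19.68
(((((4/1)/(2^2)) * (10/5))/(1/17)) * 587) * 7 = 139706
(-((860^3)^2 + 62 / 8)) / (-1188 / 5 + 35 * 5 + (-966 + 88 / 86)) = 347927822216960006665 / 883716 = 393709995311797.01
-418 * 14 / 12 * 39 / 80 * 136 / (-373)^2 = -323323 / 1391290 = -0.23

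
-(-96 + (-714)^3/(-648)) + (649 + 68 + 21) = -560885.67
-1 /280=-0.00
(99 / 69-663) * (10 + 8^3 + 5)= -8018832 / 23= -348644.87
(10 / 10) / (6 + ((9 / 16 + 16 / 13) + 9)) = 208 / 3493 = 0.06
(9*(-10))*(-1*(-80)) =-7200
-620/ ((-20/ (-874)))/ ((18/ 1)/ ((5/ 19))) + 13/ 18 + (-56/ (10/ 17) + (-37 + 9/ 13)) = -616469/ 1170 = -526.90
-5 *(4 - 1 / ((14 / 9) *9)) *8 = -1100 / 7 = -157.14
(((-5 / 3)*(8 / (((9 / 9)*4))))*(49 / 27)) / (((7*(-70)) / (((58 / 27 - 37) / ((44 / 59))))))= -55519 / 96228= -0.58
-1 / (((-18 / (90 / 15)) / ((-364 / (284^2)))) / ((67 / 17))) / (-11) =6097 / 11312004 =0.00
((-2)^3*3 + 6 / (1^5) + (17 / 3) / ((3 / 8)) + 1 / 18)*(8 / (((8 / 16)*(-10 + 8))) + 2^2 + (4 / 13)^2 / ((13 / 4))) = 24718 / 2197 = 11.25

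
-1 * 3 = -3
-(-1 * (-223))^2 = -49729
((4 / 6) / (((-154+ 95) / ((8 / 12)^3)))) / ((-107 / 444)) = 0.01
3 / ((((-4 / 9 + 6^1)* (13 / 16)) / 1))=216 / 325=0.66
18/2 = 9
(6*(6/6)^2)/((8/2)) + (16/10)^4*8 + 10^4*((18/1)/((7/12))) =2700471877/8750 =308625.36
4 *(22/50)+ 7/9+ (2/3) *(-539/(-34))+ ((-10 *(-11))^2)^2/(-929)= -559971677372/3553425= -157586.46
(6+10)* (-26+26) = 0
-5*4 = -20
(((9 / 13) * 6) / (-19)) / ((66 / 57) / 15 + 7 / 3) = -270 / 2977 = -0.09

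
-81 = -81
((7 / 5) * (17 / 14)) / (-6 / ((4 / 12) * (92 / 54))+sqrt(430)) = 95013 / 1684210+8993 * sqrt(430) / 1684210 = 0.17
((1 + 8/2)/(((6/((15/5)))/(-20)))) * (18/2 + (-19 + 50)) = -2000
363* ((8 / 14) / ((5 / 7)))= 1452 / 5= 290.40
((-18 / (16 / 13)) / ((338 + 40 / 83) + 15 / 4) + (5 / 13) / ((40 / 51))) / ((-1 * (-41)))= 5289699 / 484479944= 0.01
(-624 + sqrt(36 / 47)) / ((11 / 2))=-1248 / 11 + 12* sqrt(47) / 517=-113.30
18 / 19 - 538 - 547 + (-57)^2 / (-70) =-1503521 / 1330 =-1130.47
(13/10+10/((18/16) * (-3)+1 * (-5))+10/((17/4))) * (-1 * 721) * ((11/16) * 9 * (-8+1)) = 13993781571/182240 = 76787.65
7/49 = 1/7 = 0.14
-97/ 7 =-13.86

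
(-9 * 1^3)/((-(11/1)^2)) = 9/121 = 0.07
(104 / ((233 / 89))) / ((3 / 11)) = 101816 / 699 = 145.66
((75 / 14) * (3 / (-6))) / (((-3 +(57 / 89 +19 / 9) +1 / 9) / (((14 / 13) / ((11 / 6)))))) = 36045 / 3146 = 11.46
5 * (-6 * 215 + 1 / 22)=-141895 / 22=-6449.77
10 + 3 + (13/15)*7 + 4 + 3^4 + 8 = 1681/15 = 112.07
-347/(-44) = 347/44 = 7.89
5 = 5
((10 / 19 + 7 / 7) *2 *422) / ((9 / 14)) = 342664 / 171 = 2003.88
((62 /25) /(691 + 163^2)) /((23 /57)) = 1767 /7837250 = 0.00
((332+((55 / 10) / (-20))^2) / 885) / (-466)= -177107 / 219952000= -0.00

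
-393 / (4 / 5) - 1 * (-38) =-1813 / 4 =-453.25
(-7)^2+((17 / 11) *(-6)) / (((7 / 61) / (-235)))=1465943 / 77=19038.22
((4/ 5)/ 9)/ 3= 4/ 135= 0.03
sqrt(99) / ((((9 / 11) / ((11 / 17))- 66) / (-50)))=6050 * sqrt(11) / 2611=7.69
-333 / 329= -1.01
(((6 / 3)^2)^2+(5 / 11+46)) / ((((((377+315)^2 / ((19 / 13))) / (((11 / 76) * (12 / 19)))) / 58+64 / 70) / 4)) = 2091915 / 517480066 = 0.00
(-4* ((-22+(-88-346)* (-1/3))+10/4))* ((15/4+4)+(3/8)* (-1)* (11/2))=-68341/24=-2847.54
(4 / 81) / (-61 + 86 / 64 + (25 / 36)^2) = -128 / 153379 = -0.00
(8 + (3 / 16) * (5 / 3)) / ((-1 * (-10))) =133 / 160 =0.83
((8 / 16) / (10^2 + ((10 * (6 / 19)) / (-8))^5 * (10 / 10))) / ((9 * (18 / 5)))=19808792 / 128348670285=0.00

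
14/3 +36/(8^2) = 5.23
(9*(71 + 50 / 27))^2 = 3869089 / 9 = 429898.78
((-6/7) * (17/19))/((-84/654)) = 5559/931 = 5.97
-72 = -72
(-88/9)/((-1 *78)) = 44/351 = 0.13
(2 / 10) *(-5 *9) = -9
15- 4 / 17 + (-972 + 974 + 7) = 23.76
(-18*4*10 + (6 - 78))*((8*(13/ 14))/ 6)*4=-27456/ 7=-3922.29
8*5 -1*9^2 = -41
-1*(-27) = 27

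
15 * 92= 1380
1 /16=0.06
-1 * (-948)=948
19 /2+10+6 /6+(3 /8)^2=1321 /64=20.64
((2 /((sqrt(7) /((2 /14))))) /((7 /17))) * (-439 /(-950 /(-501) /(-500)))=74779260 * sqrt(7) /6517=30358.65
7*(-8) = -56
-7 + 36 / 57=-6.37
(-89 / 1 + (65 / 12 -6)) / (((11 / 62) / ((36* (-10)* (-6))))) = -11997000 / 11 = -1090636.36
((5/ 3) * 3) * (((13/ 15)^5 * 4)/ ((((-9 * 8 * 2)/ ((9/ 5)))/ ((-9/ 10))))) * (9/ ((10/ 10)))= 371293/ 375000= 0.99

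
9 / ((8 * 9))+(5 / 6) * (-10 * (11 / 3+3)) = -3991 / 72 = -55.43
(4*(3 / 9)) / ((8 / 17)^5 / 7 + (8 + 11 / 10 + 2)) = 397559960 / 3310669707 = 0.12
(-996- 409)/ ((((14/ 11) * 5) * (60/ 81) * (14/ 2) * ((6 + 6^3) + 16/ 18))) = -751113/ 3931760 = -0.19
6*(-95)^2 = 54150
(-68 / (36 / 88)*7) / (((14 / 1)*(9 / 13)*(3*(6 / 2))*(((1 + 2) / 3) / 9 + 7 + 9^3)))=-0.02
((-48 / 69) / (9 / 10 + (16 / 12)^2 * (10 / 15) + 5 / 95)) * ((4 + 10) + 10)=-1969920 / 252241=-7.81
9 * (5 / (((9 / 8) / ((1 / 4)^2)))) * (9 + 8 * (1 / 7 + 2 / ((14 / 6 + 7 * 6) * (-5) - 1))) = 58865 / 2338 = 25.18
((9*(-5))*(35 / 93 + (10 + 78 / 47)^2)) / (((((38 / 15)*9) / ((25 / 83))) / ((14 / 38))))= -122524443125 / 4103672554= -29.86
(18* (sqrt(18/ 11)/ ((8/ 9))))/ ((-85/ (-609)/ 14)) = 1035909* sqrt(22)/ 1870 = 2598.31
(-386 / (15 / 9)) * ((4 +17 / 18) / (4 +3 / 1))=-17177 / 105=-163.59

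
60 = 60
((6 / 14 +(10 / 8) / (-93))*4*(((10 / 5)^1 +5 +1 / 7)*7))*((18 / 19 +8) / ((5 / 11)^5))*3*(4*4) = 189416590528 / 103075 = 1837657.92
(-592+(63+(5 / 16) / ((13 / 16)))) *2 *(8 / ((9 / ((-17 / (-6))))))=-934592 / 351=-2662.66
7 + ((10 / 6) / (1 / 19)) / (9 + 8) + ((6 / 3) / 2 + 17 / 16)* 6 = 8665 / 408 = 21.24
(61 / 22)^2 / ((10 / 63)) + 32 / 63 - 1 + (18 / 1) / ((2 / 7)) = 33828569 / 304920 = 110.94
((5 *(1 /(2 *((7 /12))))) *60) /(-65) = -360 /91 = -3.96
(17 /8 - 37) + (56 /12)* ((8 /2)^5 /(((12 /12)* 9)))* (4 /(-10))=-267041 /1080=-247.26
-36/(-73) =36/73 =0.49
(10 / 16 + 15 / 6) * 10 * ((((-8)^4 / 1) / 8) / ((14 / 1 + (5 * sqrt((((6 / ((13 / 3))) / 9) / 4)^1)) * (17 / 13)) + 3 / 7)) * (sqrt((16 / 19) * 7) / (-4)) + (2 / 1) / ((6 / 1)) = -49704928000 * sqrt(133) / 844914211 + 1 / 3 + 866320000 * sqrt(3458) / 844914211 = -617.81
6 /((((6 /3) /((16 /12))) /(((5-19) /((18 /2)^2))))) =-56 /81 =-0.69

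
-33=-33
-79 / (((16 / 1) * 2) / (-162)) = 6399 / 16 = 399.94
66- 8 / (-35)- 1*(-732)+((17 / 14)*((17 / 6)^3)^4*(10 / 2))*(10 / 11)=1238741218507176973 / 838061199360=1478103.53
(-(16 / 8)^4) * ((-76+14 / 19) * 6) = 137280 / 19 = 7225.26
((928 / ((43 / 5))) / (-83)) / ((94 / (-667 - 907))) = 3651680 / 167743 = 21.77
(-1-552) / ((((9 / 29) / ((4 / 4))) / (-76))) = 1218812 / 9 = 135423.56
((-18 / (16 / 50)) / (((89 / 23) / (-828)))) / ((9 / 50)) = 66867.98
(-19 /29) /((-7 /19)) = 361 /203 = 1.78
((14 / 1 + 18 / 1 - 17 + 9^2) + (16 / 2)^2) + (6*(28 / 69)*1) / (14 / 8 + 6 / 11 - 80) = 12579456 / 78637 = 159.97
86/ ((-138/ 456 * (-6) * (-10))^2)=31046/ 119025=0.26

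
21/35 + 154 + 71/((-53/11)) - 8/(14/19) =239308/1855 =129.01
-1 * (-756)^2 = -571536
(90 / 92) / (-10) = -9 / 92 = -0.10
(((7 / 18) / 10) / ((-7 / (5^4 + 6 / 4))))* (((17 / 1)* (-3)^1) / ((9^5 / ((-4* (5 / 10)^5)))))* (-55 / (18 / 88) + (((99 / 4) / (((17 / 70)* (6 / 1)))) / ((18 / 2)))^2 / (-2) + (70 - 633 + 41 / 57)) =330098969459 / 1054651041792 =0.31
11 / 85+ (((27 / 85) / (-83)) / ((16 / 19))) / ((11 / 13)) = 154019 / 1241680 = 0.12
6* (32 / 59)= 192 / 59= 3.25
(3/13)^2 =9/169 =0.05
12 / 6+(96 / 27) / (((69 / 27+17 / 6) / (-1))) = 130 / 97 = 1.34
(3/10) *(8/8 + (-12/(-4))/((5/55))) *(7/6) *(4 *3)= 714/5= 142.80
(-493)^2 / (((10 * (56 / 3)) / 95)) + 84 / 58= 401764701 / 3248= 123696.03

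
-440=-440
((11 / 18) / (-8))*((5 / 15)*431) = -10.97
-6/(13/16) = -96/13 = -7.38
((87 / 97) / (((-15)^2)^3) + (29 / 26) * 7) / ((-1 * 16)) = -74764266379 / 153211500000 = -0.49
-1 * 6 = -6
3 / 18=0.17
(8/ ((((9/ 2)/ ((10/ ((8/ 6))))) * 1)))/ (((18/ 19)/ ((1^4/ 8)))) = 95/ 54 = 1.76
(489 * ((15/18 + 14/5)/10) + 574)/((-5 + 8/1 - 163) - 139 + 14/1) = -75167/28500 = -2.64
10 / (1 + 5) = 5 / 3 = 1.67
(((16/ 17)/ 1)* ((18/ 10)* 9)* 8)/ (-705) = -3456/ 19975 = -0.17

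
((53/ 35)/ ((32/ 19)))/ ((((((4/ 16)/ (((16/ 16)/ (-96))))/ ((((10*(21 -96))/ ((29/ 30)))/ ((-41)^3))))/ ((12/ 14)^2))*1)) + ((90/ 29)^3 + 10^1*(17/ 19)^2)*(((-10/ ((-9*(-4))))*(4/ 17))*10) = -12620205101431947625/ 509516554754387376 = -24.77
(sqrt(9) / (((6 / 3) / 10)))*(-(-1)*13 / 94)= 195 / 94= 2.07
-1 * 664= -664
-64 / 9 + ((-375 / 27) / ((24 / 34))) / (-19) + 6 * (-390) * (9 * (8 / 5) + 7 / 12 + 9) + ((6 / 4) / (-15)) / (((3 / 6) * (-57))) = -575863759 / 10260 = -56127.07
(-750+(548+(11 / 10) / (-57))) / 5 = -115151 / 2850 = -40.40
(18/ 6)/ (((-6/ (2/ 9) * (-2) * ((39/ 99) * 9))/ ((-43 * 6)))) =-473/ 117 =-4.04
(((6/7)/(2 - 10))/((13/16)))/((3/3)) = -0.13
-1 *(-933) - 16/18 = 8389/9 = 932.11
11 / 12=0.92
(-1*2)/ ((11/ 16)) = -32/ 11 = -2.91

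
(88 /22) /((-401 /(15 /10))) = -6 /401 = -0.01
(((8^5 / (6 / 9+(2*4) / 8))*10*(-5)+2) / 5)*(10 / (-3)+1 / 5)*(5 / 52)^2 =23101393 / 4056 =5695.61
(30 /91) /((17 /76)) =2280 /1547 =1.47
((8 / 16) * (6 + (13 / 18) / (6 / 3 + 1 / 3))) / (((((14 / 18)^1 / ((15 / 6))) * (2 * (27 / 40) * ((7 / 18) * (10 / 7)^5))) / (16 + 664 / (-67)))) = 132447 / 6700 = 19.77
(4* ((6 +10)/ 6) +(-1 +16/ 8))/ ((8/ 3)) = 35/ 8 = 4.38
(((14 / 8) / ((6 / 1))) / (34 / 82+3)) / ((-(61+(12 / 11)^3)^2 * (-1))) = 72634001 / 3300269069280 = 0.00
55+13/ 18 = 1003/ 18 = 55.72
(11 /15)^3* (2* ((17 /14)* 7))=6.70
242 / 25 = 9.68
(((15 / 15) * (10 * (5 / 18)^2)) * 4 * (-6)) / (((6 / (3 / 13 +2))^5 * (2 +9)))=-2563893625 / 214372696824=-0.01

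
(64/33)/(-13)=-64/429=-0.15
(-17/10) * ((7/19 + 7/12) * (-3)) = 3689/760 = 4.85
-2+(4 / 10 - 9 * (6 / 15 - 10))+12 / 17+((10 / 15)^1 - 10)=19424 / 255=76.17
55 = 55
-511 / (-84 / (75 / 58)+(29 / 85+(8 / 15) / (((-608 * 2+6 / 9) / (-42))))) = 395910025 / 50050769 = 7.91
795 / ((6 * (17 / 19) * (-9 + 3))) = -5035 / 204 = -24.68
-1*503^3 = -127263527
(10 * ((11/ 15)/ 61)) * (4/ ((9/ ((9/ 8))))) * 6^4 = 4752/ 61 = 77.90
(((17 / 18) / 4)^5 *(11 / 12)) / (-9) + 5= 1044839902853 / 208971104256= 5.00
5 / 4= 1.25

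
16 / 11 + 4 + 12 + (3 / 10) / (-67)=128607 / 7370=17.45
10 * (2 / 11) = 20 / 11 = 1.82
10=10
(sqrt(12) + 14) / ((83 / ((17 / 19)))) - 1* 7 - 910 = -1445871 / 1577 + 34* sqrt(3) / 1577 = -916.81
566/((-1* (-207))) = 566/207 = 2.73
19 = 19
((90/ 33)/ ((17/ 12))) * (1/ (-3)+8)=2760/ 187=14.76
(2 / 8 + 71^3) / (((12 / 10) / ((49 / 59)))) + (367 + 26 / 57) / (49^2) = 16001012133515 / 64596504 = 247707.09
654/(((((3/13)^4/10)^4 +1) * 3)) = 1450608208019332053380000/6654166091831841456721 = 218.00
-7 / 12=-0.58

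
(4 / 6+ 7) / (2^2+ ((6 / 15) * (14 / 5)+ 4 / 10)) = 1.39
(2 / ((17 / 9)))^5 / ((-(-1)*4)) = 472392 / 1419857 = 0.33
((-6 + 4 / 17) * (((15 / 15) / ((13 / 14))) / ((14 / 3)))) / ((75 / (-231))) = 22638 / 5525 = 4.10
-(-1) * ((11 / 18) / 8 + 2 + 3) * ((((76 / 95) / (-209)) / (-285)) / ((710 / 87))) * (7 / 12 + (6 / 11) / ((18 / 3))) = 1886711 / 334945908000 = 0.00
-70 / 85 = -14 / 17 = -0.82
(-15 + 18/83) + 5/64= -14.71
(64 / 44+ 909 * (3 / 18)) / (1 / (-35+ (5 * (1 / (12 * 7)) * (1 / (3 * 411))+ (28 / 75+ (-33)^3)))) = -62684116976419 / 11392920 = -5502023.80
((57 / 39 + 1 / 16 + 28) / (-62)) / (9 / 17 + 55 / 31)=-0.21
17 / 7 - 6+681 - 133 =3811 / 7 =544.43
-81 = -81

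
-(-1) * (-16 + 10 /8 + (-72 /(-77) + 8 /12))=-12149 /924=-13.15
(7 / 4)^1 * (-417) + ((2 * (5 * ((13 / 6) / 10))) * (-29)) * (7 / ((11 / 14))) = -170219 / 132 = -1289.54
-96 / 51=-32 / 17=-1.88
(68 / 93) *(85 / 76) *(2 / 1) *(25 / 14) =36125 / 12369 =2.92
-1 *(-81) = 81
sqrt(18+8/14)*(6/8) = 3*sqrt(910)/28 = 3.23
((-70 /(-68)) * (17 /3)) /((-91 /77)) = -385 /78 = -4.94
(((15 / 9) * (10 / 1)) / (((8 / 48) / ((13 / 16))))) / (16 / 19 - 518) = -6175 / 39304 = -0.16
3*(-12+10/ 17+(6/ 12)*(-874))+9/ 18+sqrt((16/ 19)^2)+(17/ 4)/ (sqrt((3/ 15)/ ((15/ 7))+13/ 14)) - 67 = -911437/ 646+85*sqrt(45066)/ 4292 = -1406.69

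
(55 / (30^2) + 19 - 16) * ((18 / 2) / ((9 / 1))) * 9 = 551 / 20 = 27.55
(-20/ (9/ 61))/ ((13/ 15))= -6100/ 39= -156.41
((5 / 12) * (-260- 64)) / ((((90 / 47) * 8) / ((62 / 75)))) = -1457 / 200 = -7.28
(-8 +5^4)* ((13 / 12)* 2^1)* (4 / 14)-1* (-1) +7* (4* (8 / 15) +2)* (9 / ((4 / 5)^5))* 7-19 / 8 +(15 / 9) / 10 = 63904385 / 10752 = 5943.49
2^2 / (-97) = -4 / 97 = -0.04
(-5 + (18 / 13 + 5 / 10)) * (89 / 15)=-2403 / 130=-18.48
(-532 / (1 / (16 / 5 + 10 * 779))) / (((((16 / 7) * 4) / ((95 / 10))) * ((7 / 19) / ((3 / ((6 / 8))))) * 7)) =-133633897 / 20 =-6681694.85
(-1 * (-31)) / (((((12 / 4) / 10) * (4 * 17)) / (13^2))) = 26195 / 102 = 256.81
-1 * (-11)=11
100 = 100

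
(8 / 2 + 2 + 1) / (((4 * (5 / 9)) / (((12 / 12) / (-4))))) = -0.79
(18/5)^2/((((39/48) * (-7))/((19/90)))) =-0.48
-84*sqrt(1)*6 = -504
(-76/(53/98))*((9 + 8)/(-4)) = 31654/53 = 597.25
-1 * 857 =-857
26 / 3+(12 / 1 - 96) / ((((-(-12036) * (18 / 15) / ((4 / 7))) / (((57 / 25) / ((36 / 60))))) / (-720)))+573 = 1777595 / 3009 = 590.76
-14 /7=-2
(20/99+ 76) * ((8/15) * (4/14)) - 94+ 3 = -79.39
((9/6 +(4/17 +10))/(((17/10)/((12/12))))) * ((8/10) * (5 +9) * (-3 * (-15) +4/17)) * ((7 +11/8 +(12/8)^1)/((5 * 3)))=56559181/24565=2302.43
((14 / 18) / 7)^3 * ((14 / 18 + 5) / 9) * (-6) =-104 / 19683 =-0.01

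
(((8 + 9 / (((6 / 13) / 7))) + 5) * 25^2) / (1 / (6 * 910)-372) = -510168750 / 2031119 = -251.18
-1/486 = -0.00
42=42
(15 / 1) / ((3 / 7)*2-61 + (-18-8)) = -35 / 201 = -0.17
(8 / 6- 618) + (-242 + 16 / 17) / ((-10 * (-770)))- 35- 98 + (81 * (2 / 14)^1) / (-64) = -4711638329 / 6283200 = -749.88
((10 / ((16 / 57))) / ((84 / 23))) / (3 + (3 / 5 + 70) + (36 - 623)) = -0.02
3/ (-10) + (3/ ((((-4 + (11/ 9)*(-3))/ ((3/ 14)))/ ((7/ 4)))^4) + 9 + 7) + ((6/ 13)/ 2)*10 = 1341662014883/ 74504867840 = 18.01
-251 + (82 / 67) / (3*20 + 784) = -7096733 / 28274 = -251.00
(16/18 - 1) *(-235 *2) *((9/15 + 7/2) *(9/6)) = 321.17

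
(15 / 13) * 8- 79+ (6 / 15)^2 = -22623 / 325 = -69.61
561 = 561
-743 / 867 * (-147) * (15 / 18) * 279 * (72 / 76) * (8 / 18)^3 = 361157440 / 148257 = 2436.02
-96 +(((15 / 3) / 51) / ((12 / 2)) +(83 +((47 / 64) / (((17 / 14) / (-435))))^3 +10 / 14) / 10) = -184678743454540429 / 101423185920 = -1820873.03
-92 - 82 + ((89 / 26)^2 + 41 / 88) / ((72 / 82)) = -160.12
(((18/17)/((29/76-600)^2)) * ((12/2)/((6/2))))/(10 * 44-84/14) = 103968/7661005475249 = 0.00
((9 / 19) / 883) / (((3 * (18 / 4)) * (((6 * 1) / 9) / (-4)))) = -0.00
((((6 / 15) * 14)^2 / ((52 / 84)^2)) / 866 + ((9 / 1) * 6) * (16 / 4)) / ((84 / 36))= 1185986016 / 12805975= 92.61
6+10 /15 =20 /3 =6.67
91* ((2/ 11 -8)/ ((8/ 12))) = -11739/ 11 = -1067.18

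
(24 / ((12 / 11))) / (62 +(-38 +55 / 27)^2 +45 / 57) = 152361 / 9391838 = 0.02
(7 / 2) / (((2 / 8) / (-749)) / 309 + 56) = 3240174 / 51842783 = 0.06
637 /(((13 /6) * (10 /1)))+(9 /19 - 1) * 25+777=75358 /95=793.24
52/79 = 0.66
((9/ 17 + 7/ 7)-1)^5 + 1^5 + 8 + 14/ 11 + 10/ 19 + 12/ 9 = 10837875922/ 890250339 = 12.17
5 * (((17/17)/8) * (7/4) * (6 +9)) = 525/32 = 16.41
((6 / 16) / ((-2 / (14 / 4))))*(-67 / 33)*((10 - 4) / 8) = 1407 / 1408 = 1.00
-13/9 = -1.44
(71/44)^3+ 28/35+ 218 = 94980851/425920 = 223.00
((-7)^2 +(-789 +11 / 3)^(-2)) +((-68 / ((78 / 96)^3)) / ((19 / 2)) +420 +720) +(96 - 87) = 1184.66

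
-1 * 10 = -10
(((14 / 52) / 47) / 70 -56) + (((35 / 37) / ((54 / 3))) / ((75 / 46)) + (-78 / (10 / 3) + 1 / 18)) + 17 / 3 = -899047619 / 12207780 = -73.65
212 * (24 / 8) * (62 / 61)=39432 / 61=646.43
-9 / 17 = -0.53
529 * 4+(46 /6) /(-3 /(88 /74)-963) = 269681072 /127449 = 2115.99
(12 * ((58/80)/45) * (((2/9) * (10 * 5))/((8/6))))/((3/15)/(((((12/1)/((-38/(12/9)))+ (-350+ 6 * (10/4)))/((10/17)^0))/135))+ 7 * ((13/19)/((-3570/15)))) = -59695891/3728223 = -16.01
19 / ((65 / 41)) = 779 / 65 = 11.98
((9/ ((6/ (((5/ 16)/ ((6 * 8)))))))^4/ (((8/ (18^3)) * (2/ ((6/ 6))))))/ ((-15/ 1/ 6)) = -91125/ 68719476736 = -0.00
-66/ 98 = -33/ 49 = -0.67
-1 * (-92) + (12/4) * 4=104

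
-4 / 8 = -1 / 2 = -0.50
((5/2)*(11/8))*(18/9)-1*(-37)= 351/8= 43.88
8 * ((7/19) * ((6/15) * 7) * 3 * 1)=2352/95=24.76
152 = 152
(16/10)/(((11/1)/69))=552/55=10.04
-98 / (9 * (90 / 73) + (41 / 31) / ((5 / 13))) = -1108870 / 164459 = -6.74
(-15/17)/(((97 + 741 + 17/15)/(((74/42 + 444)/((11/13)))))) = -829725/1497853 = -0.55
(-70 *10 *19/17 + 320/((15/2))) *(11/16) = -508.53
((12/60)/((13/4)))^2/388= 4/409825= 0.00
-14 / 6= -7 / 3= -2.33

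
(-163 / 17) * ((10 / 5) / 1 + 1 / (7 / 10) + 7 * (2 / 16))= -39283 / 952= -41.26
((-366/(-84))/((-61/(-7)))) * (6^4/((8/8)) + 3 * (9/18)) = 2595/4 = 648.75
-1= -1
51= 51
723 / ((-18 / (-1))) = 241 / 6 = 40.17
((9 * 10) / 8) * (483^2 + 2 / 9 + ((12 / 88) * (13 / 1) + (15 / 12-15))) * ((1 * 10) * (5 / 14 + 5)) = 24744050625 / 176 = 140591196.73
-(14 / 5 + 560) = -2814 / 5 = -562.80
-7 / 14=-1 / 2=-0.50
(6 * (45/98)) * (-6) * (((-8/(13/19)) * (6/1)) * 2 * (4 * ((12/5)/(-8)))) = -1772928/637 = -2783.25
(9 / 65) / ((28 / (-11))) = -0.05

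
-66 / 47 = -1.40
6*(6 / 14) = 18 / 7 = 2.57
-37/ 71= -0.52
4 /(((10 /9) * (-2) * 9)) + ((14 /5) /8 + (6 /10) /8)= 9 /40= 0.22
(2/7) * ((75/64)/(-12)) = -25/896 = -0.03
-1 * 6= -6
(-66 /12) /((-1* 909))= 11 /1818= 0.01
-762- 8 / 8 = -763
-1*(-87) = 87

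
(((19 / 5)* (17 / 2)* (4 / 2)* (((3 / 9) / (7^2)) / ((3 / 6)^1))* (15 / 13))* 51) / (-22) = -16473 / 7007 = -2.35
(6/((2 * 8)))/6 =1/16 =0.06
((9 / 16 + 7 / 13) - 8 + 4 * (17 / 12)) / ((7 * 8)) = -769 / 34944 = -0.02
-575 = -575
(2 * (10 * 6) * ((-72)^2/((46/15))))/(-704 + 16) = -291600/989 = -294.84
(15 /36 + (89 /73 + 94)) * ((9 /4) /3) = 83777 /1168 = 71.73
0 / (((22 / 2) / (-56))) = 0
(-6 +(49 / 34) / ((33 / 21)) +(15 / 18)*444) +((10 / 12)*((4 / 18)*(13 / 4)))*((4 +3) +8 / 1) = 2517397 / 6732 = 373.94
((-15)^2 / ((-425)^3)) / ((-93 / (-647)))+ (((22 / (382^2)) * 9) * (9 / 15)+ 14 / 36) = 12178919396161 / 31253432304375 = 0.39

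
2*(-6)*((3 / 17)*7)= -252 / 17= -14.82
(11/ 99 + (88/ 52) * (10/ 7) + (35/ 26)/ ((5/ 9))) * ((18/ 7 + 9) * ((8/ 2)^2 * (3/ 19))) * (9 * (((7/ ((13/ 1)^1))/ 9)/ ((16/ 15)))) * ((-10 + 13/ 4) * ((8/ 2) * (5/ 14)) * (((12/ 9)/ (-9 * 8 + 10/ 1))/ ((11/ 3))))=443468925/ 107305198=4.13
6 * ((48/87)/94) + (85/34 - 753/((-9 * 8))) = 425045/32712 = 12.99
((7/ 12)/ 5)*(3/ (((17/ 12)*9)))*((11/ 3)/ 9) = 77/ 6885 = 0.01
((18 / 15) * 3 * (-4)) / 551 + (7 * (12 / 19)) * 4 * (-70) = -3410472 / 2755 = -1237.92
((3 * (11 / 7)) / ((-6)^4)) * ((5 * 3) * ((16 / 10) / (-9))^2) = 44 / 25515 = 0.00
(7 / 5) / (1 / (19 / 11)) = 133 / 55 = 2.42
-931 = -931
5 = 5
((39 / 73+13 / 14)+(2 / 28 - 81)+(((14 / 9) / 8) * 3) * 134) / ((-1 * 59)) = 569 / 25842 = 0.02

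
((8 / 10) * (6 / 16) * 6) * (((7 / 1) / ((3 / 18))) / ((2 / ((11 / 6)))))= 69.30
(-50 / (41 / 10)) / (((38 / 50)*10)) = -1250 / 779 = -1.60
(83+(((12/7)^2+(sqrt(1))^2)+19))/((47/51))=264741/2303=114.95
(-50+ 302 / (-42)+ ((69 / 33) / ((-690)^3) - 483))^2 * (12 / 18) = 352950798656514728736049 / 1814310365521500000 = 194537.17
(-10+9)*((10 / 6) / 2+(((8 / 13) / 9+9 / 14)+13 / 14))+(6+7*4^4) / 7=416681 / 1638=254.38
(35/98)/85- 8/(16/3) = -1.50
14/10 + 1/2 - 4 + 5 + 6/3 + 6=109/10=10.90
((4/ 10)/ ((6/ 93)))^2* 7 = 6727/ 25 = 269.08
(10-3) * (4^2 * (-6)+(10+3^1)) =-581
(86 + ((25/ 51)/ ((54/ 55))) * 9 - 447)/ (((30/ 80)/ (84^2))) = -342109376/ 51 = -6708026.98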